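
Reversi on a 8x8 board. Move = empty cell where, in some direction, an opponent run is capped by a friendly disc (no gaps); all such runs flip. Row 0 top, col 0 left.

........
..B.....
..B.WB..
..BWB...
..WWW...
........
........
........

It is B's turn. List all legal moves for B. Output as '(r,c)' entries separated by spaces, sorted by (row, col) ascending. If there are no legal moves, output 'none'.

Answer: (1,4) (2,3) (5,2) (5,4) (5,5)

Derivation:
(1,3): no bracket -> illegal
(1,4): flips 1 -> legal
(1,5): no bracket -> illegal
(2,3): flips 1 -> legal
(3,1): no bracket -> illegal
(3,5): no bracket -> illegal
(4,1): no bracket -> illegal
(4,5): no bracket -> illegal
(5,1): no bracket -> illegal
(5,2): flips 2 -> legal
(5,3): no bracket -> illegal
(5,4): flips 2 -> legal
(5,5): flips 2 -> legal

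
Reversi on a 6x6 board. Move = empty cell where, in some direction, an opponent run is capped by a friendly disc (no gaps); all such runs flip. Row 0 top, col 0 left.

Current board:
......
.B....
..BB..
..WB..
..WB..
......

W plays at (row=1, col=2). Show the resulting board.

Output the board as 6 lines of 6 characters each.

Place W at (1,2); scan 8 dirs for brackets.
Dir NW: first cell '.' (not opp) -> no flip
Dir N: first cell '.' (not opp) -> no flip
Dir NE: first cell '.' (not opp) -> no flip
Dir W: opp run (1,1), next='.' -> no flip
Dir E: first cell '.' (not opp) -> no flip
Dir SW: first cell '.' (not opp) -> no flip
Dir S: opp run (2,2) capped by W -> flip
Dir SE: opp run (2,3), next='.' -> no flip
All flips: (2,2)

Answer: ......
.BW...
..WB..
..WB..
..WB..
......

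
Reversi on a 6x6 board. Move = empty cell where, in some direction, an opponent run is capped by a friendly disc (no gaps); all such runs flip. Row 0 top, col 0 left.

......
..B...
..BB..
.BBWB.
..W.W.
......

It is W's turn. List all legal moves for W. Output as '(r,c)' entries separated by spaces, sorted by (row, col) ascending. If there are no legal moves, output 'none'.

(0,1): no bracket -> illegal
(0,2): flips 3 -> legal
(0,3): no bracket -> illegal
(1,1): flips 1 -> legal
(1,3): flips 1 -> legal
(1,4): no bracket -> illegal
(2,0): flips 1 -> legal
(2,1): no bracket -> illegal
(2,4): flips 1 -> legal
(2,5): no bracket -> illegal
(3,0): flips 2 -> legal
(3,5): flips 1 -> legal
(4,0): no bracket -> illegal
(4,1): no bracket -> illegal
(4,3): no bracket -> illegal
(4,5): no bracket -> illegal

Answer: (0,2) (1,1) (1,3) (2,0) (2,4) (3,0) (3,5)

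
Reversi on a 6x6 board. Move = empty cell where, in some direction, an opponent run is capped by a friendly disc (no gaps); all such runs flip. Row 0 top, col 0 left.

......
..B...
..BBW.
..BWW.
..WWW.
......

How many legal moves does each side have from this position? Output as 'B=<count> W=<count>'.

Answer: B=7 W=6

Derivation:
-- B to move --
(1,3): no bracket -> illegal
(1,4): no bracket -> illegal
(1,5): no bracket -> illegal
(2,5): flips 1 -> legal
(3,1): no bracket -> illegal
(3,5): flips 2 -> legal
(4,1): no bracket -> illegal
(4,5): flips 1 -> legal
(5,1): no bracket -> illegal
(5,2): flips 1 -> legal
(5,3): flips 2 -> legal
(5,4): flips 1 -> legal
(5,5): flips 2 -> legal
B mobility = 7
-- W to move --
(0,1): flips 2 -> legal
(0,2): flips 3 -> legal
(0,3): no bracket -> illegal
(1,1): flips 1 -> legal
(1,3): flips 1 -> legal
(1,4): no bracket -> illegal
(2,1): flips 3 -> legal
(3,1): flips 1 -> legal
(4,1): no bracket -> illegal
W mobility = 6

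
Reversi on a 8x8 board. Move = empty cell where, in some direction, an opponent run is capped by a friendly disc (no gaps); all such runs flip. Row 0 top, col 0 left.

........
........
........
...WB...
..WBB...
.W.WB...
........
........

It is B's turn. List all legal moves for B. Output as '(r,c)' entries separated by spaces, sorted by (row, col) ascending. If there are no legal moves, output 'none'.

(2,2): flips 1 -> legal
(2,3): flips 1 -> legal
(2,4): no bracket -> illegal
(3,1): no bracket -> illegal
(3,2): flips 1 -> legal
(4,0): no bracket -> illegal
(4,1): flips 1 -> legal
(5,0): no bracket -> illegal
(5,2): flips 1 -> legal
(6,0): no bracket -> illegal
(6,1): no bracket -> illegal
(6,2): flips 1 -> legal
(6,3): flips 1 -> legal
(6,4): no bracket -> illegal

Answer: (2,2) (2,3) (3,2) (4,1) (5,2) (6,2) (6,3)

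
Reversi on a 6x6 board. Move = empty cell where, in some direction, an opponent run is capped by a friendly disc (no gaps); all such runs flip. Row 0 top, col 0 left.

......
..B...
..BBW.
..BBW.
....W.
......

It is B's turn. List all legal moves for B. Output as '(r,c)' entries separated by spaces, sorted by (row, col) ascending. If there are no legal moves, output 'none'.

(1,3): no bracket -> illegal
(1,4): no bracket -> illegal
(1,5): flips 1 -> legal
(2,5): flips 1 -> legal
(3,5): flips 1 -> legal
(4,3): no bracket -> illegal
(4,5): flips 1 -> legal
(5,3): no bracket -> illegal
(5,4): no bracket -> illegal
(5,5): flips 1 -> legal

Answer: (1,5) (2,5) (3,5) (4,5) (5,5)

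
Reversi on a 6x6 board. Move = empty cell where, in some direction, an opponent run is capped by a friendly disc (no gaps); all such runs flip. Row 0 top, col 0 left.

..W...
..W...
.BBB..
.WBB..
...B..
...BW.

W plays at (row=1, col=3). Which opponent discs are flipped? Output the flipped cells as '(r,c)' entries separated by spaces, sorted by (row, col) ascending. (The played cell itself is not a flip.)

Answer: (2,2)

Derivation:
Dir NW: first cell 'W' (not opp) -> no flip
Dir N: first cell '.' (not opp) -> no flip
Dir NE: first cell '.' (not opp) -> no flip
Dir W: first cell 'W' (not opp) -> no flip
Dir E: first cell '.' (not opp) -> no flip
Dir SW: opp run (2,2) capped by W -> flip
Dir S: opp run (2,3) (3,3) (4,3) (5,3), next=edge -> no flip
Dir SE: first cell '.' (not opp) -> no flip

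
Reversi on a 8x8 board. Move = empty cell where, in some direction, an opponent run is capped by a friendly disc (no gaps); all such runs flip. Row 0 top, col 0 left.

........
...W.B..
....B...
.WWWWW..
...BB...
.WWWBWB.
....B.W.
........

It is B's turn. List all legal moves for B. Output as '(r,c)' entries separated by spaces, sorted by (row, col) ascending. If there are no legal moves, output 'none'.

(0,2): flips 1 -> legal
(0,3): no bracket -> illegal
(0,4): no bracket -> illegal
(1,2): no bracket -> illegal
(1,4): no bracket -> illegal
(2,0): no bracket -> illegal
(2,1): flips 1 -> legal
(2,2): flips 1 -> legal
(2,3): flips 1 -> legal
(2,5): flips 1 -> legal
(2,6): flips 1 -> legal
(3,0): no bracket -> illegal
(3,6): no bracket -> illegal
(4,0): no bracket -> illegal
(4,1): no bracket -> illegal
(4,2): flips 2 -> legal
(4,5): no bracket -> illegal
(4,6): flips 2 -> legal
(5,0): flips 3 -> legal
(5,7): no bracket -> illegal
(6,0): no bracket -> illegal
(6,1): flips 1 -> legal
(6,2): flips 1 -> legal
(6,3): flips 1 -> legal
(6,5): no bracket -> illegal
(6,7): no bracket -> illegal
(7,5): no bracket -> illegal
(7,6): flips 1 -> legal
(7,7): flips 2 -> legal

Answer: (0,2) (2,1) (2,2) (2,3) (2,5) (2,6) (4,2) (4,6) (5,0) (6,1) (6,2) (6,3) (7,6) (7,7)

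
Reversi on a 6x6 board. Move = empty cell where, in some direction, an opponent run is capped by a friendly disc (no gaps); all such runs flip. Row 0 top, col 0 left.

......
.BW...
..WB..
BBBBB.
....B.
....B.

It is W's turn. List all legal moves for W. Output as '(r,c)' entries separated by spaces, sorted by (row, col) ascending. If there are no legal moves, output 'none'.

(0,0): flips 1 -> legal
(0,1): no bracket -> illegal
(0,2): no bracket -> illegal
(1,0): flips 1 -> legal
(1,3): no bracket -> illegal
(1,4): no bracket -> illegal
(2,0): no bracket -> illegal
(2,1): no bracket -> illegal
(2,4): flips 1 -> legal
(2,5): no bracket -> illegal
(3,5): no bracket -> illegal
(4,0): flips 1 -> legal
(4,1): no bracket -> illegal
(4,2): flips 1 -> legal
(4,3): no bracket -> illegal
(4,5): flips 2 -> legal
(5,3): no bracket -> illegal
(5,5): flips 2 -> legal

Answer: (0,0) (1,0) (2,4) (4,0) (4,2) (4,5) (5,5)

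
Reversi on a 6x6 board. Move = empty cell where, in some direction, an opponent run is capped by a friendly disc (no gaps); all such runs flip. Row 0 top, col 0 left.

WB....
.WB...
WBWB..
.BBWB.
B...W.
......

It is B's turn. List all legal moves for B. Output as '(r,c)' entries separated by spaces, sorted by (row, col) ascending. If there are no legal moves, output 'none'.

Answer: (1,0) (1,3) (4,3) (5,4)

Derivation:
(0,2): no bracket -> illegal
(1,0): flips 1 -> legal
(1,3): flips 1 -> legal
(2,4): no bracket -> illegal
(3,0): no bracket -> illegal
(3,5): no bracket -> illegal
(4,2): no bracket -> illegal
(4,3): flips 1 -> legal
(4,5): no bracket -> illegal
(5,3): no bracket -> illegal
(5,4): flips 1 -> legal
(5,5): no bracket -> illegal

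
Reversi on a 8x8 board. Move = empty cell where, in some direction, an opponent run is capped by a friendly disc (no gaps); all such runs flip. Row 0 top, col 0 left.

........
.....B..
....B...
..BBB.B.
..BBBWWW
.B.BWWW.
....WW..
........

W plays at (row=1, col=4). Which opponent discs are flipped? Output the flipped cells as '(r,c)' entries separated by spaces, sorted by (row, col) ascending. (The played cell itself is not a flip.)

Dir NW: first cell '.' (not opp) -> no flip
Dir N: first cell '.' (not opp) -> no flip
Dir NE: first cell '.' (not opp) -> no flip
Dir W: first cell '.' (not opp) -> no flip
Dir E: opp run (1,5), next='.' -> no flip
Dir SW: first cell '.' (not opp) -> no flip
Dir S: opp run (2,4) (3,4) (4,4) capped by W -> flip
Dir SE: first cell '.' (not opp) -> no flip

Answer: (2,4) (3,4) (4,4)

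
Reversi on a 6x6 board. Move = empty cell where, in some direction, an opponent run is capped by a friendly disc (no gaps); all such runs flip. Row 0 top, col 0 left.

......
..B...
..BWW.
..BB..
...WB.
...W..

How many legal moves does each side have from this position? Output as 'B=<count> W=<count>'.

-- B to move --
(1,3): flips 1 -> legal
(1,4): flips 1 -> legal
(1,5): flips 1 -> legal
(2,5): flips 2 -> legal
(3,4): flips 1 -> legal
(3,5): no bracket -> illegal
(4,2): flips 1 -> legal
(5,2): no bracket -> illegal
(5,4): flips 1 -> legal
B mobility = 7
-- W to move --
(0,1): flips 1 -> legal
(0,2): no bracket -> illegal
(0,3): no bracket -> illegal
(1,1): no bracket -> illegal
(1,3): no bracket -> illegal
(2,1): flips 2 -> legal
(3,1): no bracket -> illegal
(3,4): no bracket -> illegal
(3,5): flips 1 -> legal
(4,1): flips 1 -> legal
(4,2): flips 1 -> legal
(4,5): flips 1 -> legal
(5,4): no bracket -> illegal
(5,5): no bracket -> illegal
W mobility = 6

Answer: B=7 W=6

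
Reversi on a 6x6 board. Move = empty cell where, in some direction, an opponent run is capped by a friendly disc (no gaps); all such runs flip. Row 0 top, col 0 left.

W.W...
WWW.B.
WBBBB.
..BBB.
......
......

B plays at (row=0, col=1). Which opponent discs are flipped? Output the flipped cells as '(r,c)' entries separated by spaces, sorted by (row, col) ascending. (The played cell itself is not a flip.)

Dir NW: edge -> no flip
Dir N: edge -> no flip
Dir NE: edge -> no flip
Dir W: opp run (0,0), next=edge -> no flip
Dir E: opp run (0,2), next='.' -> no flip
Dir SW: opp run (1,0), next=edge -> no flip
Dir S: opp run (1,1) capped by B -> flip
Dir SE: opp run (1,2) capped by B -> flip

Answer: (1,1) (1,2)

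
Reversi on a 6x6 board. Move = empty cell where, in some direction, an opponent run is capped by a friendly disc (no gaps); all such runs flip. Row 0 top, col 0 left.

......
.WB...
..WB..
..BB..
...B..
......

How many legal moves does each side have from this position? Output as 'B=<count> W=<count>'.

Answer: B=3 W=5

Derivation:
-- B to move --
(0,0): flips 2 -> legal
(0,1): no bracket -> illegal
(0,2): no bracket -> illegal
(1,0): flips 1 -> legal
(1,3): no bracket -> illegal
(2,0): no bracket -> illegal
(2,1): flips 1 -> legal
(3,1): no bracket -> illegal
B mobility = 3
-- W to move --
(0,1): no bracket -> illegal
(0,2): flips 1 -> legal
(0,3): no bracket -> illegal
(1,3): flips 1 -> legal
(1,4): no bracket -> illegal
(2,1): no bracket -> illegal
(2,4): flips 1 -> legal
(3,1): no bracket -> illegal
(3,4): no bracket -> illegal
(4,1): no bracket -> illegal
(4,2): flips 1 -> legal
(4,4): flips 1 -> legal
(5,2): no bracket -> illegal
(5,3): no bracket -> illegal
(5,4): no bracket -> illegal
W mobility = 5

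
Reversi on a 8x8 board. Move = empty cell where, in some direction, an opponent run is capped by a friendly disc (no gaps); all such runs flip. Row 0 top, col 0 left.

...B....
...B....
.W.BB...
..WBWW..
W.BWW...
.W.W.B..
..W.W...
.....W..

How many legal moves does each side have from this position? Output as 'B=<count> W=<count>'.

-- B to move --
(1,0): no bracket -> illegal
(1,1): no bracket -> illegal
(1,2): no bracket -> illegal
(2,0): no bracket -> illegal
(2,2): flips 1 -> legal
(2,5): no bracket -> illegal
(2,6): no bracket -> illegal
(3,0): no bracket -> illegal
(3,1): flips 1 -> legal
(3,6): flips 2 -> legal
(4,1): flips 1 -> legal
(4,5): flips 3 -> legal
(4,6): flips 1 -> legal
(5,0): no bracket -> illegal
(5,2): no bracket -> illegal
(5,4): flips 2 -> legal
(6,0): flips 1 -> legal
(6,1): no bracket -> illegal
(6,3): flips 2 -> legal
(6,5): no bracket -> illegal
(6,6): no bracket -> illegal
(7,1): no bracket -> illegal
(7,2): no bracket -> illegal
(7,3): flips 1 -> legal
(7,4): no bracket -> illegal
(7,6): no bracket -> illegal
B mobility = 10
-- W to move --
(0,2): flips 2 -> legal
(0,4): no bracket -> illegal
(1,2): flips 1 -> legal
(1,4): flips 2 -> legal
(1,5): flips 3 -> legal
(2,2): flips 1 -> legal
(2,5): no bracket -> illegal
(3,1): flips 1 -> legal
(4,1): flips 1 -> legal
(4,5): no bracket -> illegal
(4,6): flips 1 -> legal
(5,2): flips 1 -> legal
(5,4): no bracket -> illegal
(5,6): no bracket -> illegal
(6,5): no bracket -> illegal
(6,6): flips 1 -> legal
W mobility = 10

Answer: B=10 W=10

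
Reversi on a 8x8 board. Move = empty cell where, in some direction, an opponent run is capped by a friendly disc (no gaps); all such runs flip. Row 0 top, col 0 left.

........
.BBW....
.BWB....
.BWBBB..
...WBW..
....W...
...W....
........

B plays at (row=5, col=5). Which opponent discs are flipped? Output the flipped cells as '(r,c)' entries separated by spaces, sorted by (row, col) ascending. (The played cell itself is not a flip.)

Answer: (4,5)

Derivation:
Dir NW: first cell 'B' (not opp) -> no flip
Dir N: opp run (4,5) capped by B -> flip
Dir NE: first cell '.' (not opp) -> no flip
Dir W: opp run (5,4), next='.' -> no flip
Dir E: first cell '.' (not opp) -> no flip
Dir SW: first cell '.' (not opp) -> no flip
Dir S: first cell '.' (not opp) -> no flip
Dir SE: first cell '.' (not opp) -> no flip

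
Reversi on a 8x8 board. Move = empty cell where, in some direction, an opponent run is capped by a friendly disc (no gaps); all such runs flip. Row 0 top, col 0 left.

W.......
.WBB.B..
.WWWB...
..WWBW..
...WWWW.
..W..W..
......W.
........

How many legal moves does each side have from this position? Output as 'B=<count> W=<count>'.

Answer: B=11 W=7

Derivation:
-- B to move --
(0,1): no bracket -> illegal
(0,2): no bracket -> illegal
(1,0): flips 1 -> legal
(1,4): no bracket -> illegal
(2,0): flips 3 -> legal
(2,5): no bracket -> illegal
(2,6): no bracket -> illegal
(3,0): flips 1 -> legal
(3,1): flips 3 -> legal
(3,6): flips 1 -> legal
(3,7): no bracket -> illegal
(4,1): no bracket -> illegal
(4,2): flips 3 -> legal
(4,7): no bracket -> illegal
(5,1): no bracket -> illegal
(5,3): flips 3 -> legal
(5,4): flips 1 -> legal
(5,6): flips 1 -> legal
(5,7): flips 2 -> legal
(6,1): flips 2 -> legal
(6,2): no bracket -> illegal
(6,3): no bracket -> illegal
(6,4): no bracket -> illegal
(6,5): no bracket -> illegal
(6,7): no bracket -> illegal
(7,5): no bracket -> illegal
(7,6): no bracket -> illegal
(7,7): no bracket -> illegal
B mobility = 11
-- W to move --
(0,1): flips 1 -> legal
(0,2): flips 3 -> legal
(0,3): flips 2 -> legal
(0,4): flips 1 -> legal
(0,5): no bracket -> illegal
(0,6): flips 2 -> legal
(1,4): flips 4 -> legal
(1,6): no bracket -> illegal
(2,5): flips 2 -> legal
(2,6): no bracket -> illegal
W mobility = 7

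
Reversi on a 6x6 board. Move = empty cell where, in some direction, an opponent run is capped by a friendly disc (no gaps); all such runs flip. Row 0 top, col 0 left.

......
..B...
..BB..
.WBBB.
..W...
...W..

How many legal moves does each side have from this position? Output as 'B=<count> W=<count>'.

-- B to move --
(2,0): no bracket -> illegal
(2,1): no bracket -> illegal
(3,0): flips 1 -> legal
(4,0): flips 1 -> legal
(4,1): no bracket -> illegal
(4,3): no bracket -> illegal
(4,4): no bracket -> illegal
(5,1): flips 1 -> legal
(5,2): flips 1 -> legal
(5,4): no bracket -> illegal
B mobility = 4
-- W to move --
(0,1): no bracket -> illegal
(0,2): flips 3 -> legal
(0,3): no bracket -> illegal
(1,1): no bracket -> illegal
(1,3): flips 1 -> legal
(1,4): no bracket -> illegal
(2,1): no bracket -> illegal
(2,4): flips 1 -> legal
(2,5): no bracket -> illegal
(3,5): flips 3 -> legal
(4,1): no bracket -> illegal
(4,3): no bracket -> illegal
(4,4): no bracket -> illegal
(4,5): no bracket -> illegal
W mobility = 4

Answer: B=4 W=4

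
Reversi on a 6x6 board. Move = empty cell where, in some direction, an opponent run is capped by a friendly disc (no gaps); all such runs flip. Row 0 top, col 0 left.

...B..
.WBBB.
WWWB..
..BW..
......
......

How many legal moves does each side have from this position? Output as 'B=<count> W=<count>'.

Answer: B=5 W=7

Derivation:
-- B to move --
(0,0): no bracket -> illegal
(0,1): no bracket -> illegal
(0,2): no bracket -> illegal
(1,0): flips 2 -> legal
(2,4): no bracket -> illegal
(3,0): flips 1 -> legal
(3,1): flips 1 -> legal
(3,4): flips 1 -> legal
(4,2): no bracket -> illegal
(4,3): flips 1 -> legal
(4,4): no bracket -> illegal
B mobility = 5
-- W to move --
(0,1): no bracket -> illegal
(0,2): flips 1 -> legal
(0,4): flips 1 -> legal
(0,5): no bracket -> illegal
(1,5): flips 3 -> legal
(2,4): flips 1 -> legal
(2,5): no bracket -> illegal
(3,1): flips 1 -> legal
(3,4): no bracket -> illegal
(4,1): no bracket -> illegal
(4,2): flips 1 -> legal
(4,3): flips 1 -> legal
W mobility = 7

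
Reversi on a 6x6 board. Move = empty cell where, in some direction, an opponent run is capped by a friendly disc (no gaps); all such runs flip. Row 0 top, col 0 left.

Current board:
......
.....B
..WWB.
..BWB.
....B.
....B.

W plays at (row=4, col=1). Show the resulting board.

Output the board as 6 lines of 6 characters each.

Answer: ......
.....B
..WWB.
..WWB.
.W..B.
....B.

Derivation:
Place W at (4,1); scan 8 dirs for brackets.
Dir NW: first cell '.' (not opp) -> no flip
Dir N: first cell '.' (not opp) -> no flip
Dir NE: opp run (3,2) capped by W -> flip
Dir W: first cell '.' (not opp) -> no flip
Dir E: first cell '.' (not opp) -> no flip
Dir SW: first cell '.' (not opp) -> no flip
Dir S: first cell '.' (not opp) -> no flip
Dir SE: first cell '.' (not opp) -> no flip
All flips: (3,2)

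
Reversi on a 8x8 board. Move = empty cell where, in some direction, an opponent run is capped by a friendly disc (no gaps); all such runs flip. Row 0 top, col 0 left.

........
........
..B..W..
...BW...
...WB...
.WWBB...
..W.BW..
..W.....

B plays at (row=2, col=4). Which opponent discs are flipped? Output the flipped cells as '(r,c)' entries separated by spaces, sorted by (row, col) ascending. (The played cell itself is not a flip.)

Dir NW: first cell '.' (not opp) -> no flip
Dir N: first cell '.' (not opp) -> no flip
Dir NE: first cell '.' (not opp) -> no flip
Dir W: first cell '.' (not opp) -> no flip
Dir E: opp run (2,5), next='.' -> no flip
Dir SW: first cell 'B' (not opp) -> no flip
Dir S: opp run (3,4) capped by B -> flip
Dir SE: first cell '.' (not opp) -> no flip

Answer: (3,4)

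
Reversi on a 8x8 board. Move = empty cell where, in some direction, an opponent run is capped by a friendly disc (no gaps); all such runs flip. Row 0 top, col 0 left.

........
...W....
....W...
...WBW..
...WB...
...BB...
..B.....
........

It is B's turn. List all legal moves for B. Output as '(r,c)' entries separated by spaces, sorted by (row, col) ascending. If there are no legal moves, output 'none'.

(0,2): no bracket -> illegal
(0,3): no bracket -> illegal
(0,4): no bracket -> illegal
(1,2): no bracket -> illegal
(1,4): flips 1 -> legal
(1,5): no bracket -> illegal
(2,2): flips 1 -> legal
(2,3): flips 2 -> legal
(2,5): no bracket -> illegal
(2,6): flips 1 -> legal
(3,2): flips 2 -> legal
(3,6): flips 1 -> legal
(4,2): flips 1 -> legal
(4,5): no bracket -> illegal
(4,6): no bracket -> illegal
(5,2): flips 1 -> legal

Answer: (1,4) (2,2) (2,3) (2,6) (3,2) (3,6) (4,2) (5,2)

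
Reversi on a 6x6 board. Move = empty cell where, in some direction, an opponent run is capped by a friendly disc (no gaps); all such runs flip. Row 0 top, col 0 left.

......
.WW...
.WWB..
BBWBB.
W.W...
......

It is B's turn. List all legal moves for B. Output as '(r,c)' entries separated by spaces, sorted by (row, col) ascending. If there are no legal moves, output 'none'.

(0,0): flips 2 -> legal
(0,1): flips 3 -> legal
(0,2): no bracket -> illegal
(0,3): flips 2 -> legal
(1,0): no bracket -> illegal
(1,3): flips 1 -> legal
(2,0): flips 2 -> legal
(4,1): flips 1 -> legal
(4,3): no bracket -> illegal
(5,0): flips 1 -> legal
(5,1): flips 1 -> legal
(5,2): no bracket -> illegal
(5,3): flips 1 -> legal

Answer: (0,0) (0,1) (0,3) (1,3) (2,0) (4,1) (5,0) (5,1) (5,3)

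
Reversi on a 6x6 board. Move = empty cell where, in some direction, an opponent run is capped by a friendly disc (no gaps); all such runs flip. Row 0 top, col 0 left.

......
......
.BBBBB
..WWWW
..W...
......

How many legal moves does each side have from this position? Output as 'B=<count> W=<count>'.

-- B to move --
(3,1): no bracket -> illegal
(4,1): flips 1 -> legal
(4,3): flips 3 -> legal
(4,4): flips 2 -> legal
(4,5): flips 2 -> legal
(5,1): flips 2 -> legal
(5,2): flips 2 -> legal
(5,3): no bracket -> illegal
B mobility = 6
-- W to move --
(1,0): flips 1 -> legal
(1,1): flips 1 -> legal
(1,2): flips 2 -> legal
(1,3): flips 2 -> legal
(1,4): flips 2 -> legal
(1,5): flips 2 -> legal
(2,0): no bracket -> illegal
(3,0): no bracket -> illegal
(3,1): no bracket -> illegal
W mobility = 6

Answer: B=6 W=6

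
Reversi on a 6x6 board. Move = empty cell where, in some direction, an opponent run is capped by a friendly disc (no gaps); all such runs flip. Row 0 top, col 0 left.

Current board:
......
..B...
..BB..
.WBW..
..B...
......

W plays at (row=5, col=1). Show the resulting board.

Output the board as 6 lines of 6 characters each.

Place W at (5,1); scan 8 dirs for brackets.
Dir NW: first cell '.' (not opp) -> no flip
Dir N: first cell '.' (not opp) -> no flip
Dir NE: opp run (4,2) capped by W -> flip
Dir W: first cell '.' (not opp) -> no flip
Dir E: first cell '.' (not opp) -> no flip
Dir SW: edge -> no flip
Dir S: edge -> no flip
Dir SE: edge -> no flip
All flips: (4,2)

Answer: ......
..B...
..BB..
.WBW..
..W...
.W....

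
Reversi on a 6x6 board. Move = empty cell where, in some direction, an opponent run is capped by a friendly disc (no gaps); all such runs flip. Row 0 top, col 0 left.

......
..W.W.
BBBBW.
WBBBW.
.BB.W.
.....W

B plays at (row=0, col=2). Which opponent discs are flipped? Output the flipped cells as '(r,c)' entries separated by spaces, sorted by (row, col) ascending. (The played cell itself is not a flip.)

Answer: (1,2)

Derivation:
Dir NW: edge -> no flip
Dir N: edge -> no flip
Dir NE: edge -> no flip
Dir W: first cell '.' (not opp) -> no flip
Dir E: first cell '.' (not opp) -> no flip
Dir SW: first cell '.' (not opp) -> no flip
Dir S: opp run (1,2) capped by B -> flip
Dir SE: first cell '.' (not opp) -> no flip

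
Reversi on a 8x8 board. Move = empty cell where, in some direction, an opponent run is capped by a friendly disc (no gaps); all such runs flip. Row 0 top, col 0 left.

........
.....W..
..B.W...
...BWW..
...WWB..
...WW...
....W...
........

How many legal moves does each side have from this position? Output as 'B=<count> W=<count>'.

Answer: B=7 W=8

Derivation:
-- B to move --
(0,4): no bracket -> illegal
(0,5): no bracket -> illegal
(0,6): flips 2 -> legal
(1,3): no bracket -> illegal
(1,4): no bracket -> illegal
(1,6): no bracket -> illegal
(2,3): flips 1 -> legal
(2,5): flips 1 -> legal
(2,6): no bracket -> illegal
(3,2): no bracket -> illegal
(3,6): flips 2 -> legal
(4,2): flips 2 -> legal
(4,6): no bracket -> illegal
(5,2): no bracket -> illegal
(5,5): flips 1 -> legal
(6,2): no bracket -> illegal
(6,3): flips 3 -> legal
(6,5): no bracket -> illegal
(7,3): no bracket -> illegal
(7,4): no bracket -> illegal
(7,5): no bracket -> illegal
B mobility = 7
-- W to move --
(1,1): flips 2 -> legal
(1,2): no bracket -> illegal
(1,3): no bracket -> illegal
(2,1): no bracket -> illegal
(2,3): flips 1 -> legal
(3,1): no bracket -> illegal
(3,2): flips 1 -> legal
(3,6): flips 1 -> legal
(4,2): flips 1 -> legal
(4,6): flips 1 -> legal
(5,5): flips 1 -> legal
(5,6): flips 1 -> legal
W mobility = 8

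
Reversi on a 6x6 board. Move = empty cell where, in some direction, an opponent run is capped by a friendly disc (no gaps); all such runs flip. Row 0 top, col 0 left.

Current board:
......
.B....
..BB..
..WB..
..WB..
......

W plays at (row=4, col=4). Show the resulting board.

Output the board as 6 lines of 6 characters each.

Place W at (4,4); scan 8 dirs for brackets.
Dir NW: opp run (3,3) (2,2) (1,1), next='.' -> no flip
Dir N: first cell '.' (not opp) -> no flip
Dir NE: first cell '.' (not opp) -> no flip
Dir W: opp run (4,3) capped by W -> flip
Dir E: first cell '.' (not opp) -> no flip
Dir SW: first cell '.' (not opp) -> no flip
Dir S: first cell '.' (not opp) -> no flip
Dir SE: first cell '.' (not opp) -> no flip
All flips: (4,3)

Answer: ......
.B....
..BB..
..WB..
..WWW.
......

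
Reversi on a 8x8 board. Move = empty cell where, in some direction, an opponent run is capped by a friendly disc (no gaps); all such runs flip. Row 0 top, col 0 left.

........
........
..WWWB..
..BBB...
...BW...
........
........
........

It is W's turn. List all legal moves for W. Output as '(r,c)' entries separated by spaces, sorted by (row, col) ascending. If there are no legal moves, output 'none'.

(1,4): no bracket -> illegal
(1,5): no bracket -> illegal
(1,6): no bracket -> illegal
(2,1): no bracket -> illegal
(2,6): flips 1 -> legal
(3,1): no bracket -> illegal
(3,5): no bracket -> illegal
(3,6): no bracket -> illegal
(4,1): flips 1 -> legal
(4,2): flips 3 -> legal
(4,5): flips 1 -> legal
(5,2): no bracket -> illegal
(5,3): flips 2 -> legal
(5,4): no bracket -> illegal

Answer: (2,6) (4,1) (4,2) (4,5) (5,3)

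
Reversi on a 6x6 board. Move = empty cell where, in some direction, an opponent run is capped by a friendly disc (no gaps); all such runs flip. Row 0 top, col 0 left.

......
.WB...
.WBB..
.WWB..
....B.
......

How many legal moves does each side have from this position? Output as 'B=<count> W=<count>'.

-- B to move --
(0,0): flips 1 -> legal
(0,1): no bracket -> illegal
(0,2): no bracket -> illegal
(1,0): flips 1 -> legal
(2,0): flips 1 -> legal
(3,0): flips 3 -> legal
(4,0): flips 1 -> legal
(4,1): flips 1 -> legal
(4,2): flips 1 -> legal
(4,3): no bracket -> illegal
B mobility = 7
-- W to move --
(0,1): no bracket -> illegal
(0,2): flips 2 -> legal
(0,3): flips 1 -> legal
(1,3): flips 2 -> legal
(1,4): flips 1 -> legal
(2,4): flips 2 -> legal
(3,4): flips 1 -> legal
(3,5): no bracket -> illegal
(4,2): no bracket -> illegal
(4,3): no bracket -> illegal
(4,5): no bracket -> illegal
(5,3): no bracket -> illegal
(5,4): no bracket -> illegal
(5,5): flips 3 -> legal
W mobility = 7

Answer: B=7 W=7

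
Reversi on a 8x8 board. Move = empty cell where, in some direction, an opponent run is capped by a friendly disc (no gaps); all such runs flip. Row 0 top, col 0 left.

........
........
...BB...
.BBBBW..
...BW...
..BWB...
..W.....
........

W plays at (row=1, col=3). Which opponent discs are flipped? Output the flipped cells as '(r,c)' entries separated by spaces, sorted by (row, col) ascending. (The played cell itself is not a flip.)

Answer: (2,3) (2,4) (3,3) (4,3)

Derivation:
Dir NW: first cell '.' (not opp) -> no flip
Dir N: first cell '.' (not opp) -> no flip
Dir NE: first cell '.' (not opp) -> no flip
Dir W: first cell '.' (not opp) -> no flip
Dir E: first cell '.' (not opp) -> no flip
Dir SW: first cell '.' (not opp) -> no flip
Dir S: opp run (2,3) (3,3) (4,3) capped by W -> flip
Dir SE: opp run (2,4) capped by W -> flip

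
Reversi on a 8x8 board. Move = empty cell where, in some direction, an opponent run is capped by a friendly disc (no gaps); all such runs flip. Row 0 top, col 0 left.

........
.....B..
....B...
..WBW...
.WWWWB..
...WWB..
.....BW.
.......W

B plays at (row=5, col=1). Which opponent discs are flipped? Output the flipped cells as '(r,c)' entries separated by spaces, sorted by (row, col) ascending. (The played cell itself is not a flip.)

Dir NW: first cell '.' (not opp) -> no flip
Dir N: opp run (4,1), next='.' -> no flip
Dir NE: opp run (4,2) capped by B -> flip
Dir W: first cell '.' (not opp) -> no flip
Dir E: first cell '.' (not opp) -> no flip
Dir SW: first cell '.' (not opp) -> no flip
Dir S: first cell '.' (not opp) -> no flip
Dir SE: first cell '.' (not opp) -> no flip

Answer: (4,2)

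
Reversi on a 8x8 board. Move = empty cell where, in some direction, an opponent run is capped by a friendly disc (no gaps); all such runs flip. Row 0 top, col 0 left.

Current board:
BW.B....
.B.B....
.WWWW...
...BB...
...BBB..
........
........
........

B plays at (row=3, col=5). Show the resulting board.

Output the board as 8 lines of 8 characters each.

Answer: BW.B....
.B.B....
.WWWB...
...BBB..
...BBB..
........
........
........

Derivation:
Place B at (3,5); scan 8 dirs for brackets.
Dir NW: opp run (2,4) capped by B -> flip
Dir N: first cell '.' (not opp) -> no flip
Dir NE: first cell '.' (not opp) -> no flip
Dir W: first cell 'B' (not opp) -> no flip
Dir E: first cell '.' (not opp) -> no flip
Dir SW: first cell 'B' (not opp) -> no flip
Dir S: first cell 'B' (not opp) -> no flip
Dir SE: first cell '.' (not opp) -> no flip
All flips: (2,4)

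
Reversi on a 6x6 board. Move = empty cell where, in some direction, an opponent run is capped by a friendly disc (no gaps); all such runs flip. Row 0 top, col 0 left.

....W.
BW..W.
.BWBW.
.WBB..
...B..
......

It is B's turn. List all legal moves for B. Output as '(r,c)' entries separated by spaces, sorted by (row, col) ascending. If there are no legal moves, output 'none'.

(0,0): flips 2 -> legal
(0,1): flips 1 -> legal
(0,2): no bracket -> illegal
(0,3): no bracket -> illegal
(0,5): flips 1 -> legal
(1,2): flips 2 -> legal
(1,3): no bracket -> illegal
(1,5): flips 1 -> legal
(2,0): no bracket -> illegal
(2,5): flips 1 -> legal
(3,0): flips 1 -> legal
(3,4): no bracket -> illegal
(3,5): no bracket -> illegal
(4,0): no bracket -> illegal
(4,1): flips 1 -> legal
(4,2): no bracket -> illegal

Answer: (0,0) (0,1) (0,5) (1,2) (1,5) (2,5) (3,0) (4,1)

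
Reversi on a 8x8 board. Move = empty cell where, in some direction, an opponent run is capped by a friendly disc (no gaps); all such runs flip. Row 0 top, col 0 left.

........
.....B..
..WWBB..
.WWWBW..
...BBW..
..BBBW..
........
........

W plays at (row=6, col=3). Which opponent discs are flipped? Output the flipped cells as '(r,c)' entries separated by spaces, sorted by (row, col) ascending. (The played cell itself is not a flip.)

Answer: (4,3) (5,3) (5,4)

Derivation:
Dir NW: opp run (5,2), next='.' -> no flip
Dir N: opp run (5,3) (4,3) capped by W -> flip
Dir NE: opp run (5,4) capped by W -> flip
Dir W: first cell '.' (not opp) -> no flip
Dir E: first cell '.' (not opp) -> no flip
Dir SW: first cell '.' (not opp) -> no flip
Dir S: first cell '.' (not opp) -> no flip
Dir SE: first cell '.' (not opp) -> no flip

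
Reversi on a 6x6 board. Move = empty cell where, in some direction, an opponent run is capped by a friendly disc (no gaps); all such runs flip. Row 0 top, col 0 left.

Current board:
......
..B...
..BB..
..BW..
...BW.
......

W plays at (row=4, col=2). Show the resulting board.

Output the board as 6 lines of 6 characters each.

Answer: ......
..B...
..BB..
..BW..
..WWW.
......

Derivation:
Place W at (4,2); scan 8 dirs for brackets.
Dir NW: first cell '.' (not opp) -> no flip
Dir N: opp run (3,2) (2,2) (1,2), next='.' -> no flip
Dir NE: first cell 'W' (not opp) -> no flip
Dir W: first cell '.' (not opp) -> no flip
Dir E: opp run (4,3) capped by W -> flip
Dir SW: first cell '.' (not opp) -> no flip
Dir S: first cell '.' (not opp) -> no flip
Dir SE: first cell '.' (not opp) -> no flip
All flips: (4,3)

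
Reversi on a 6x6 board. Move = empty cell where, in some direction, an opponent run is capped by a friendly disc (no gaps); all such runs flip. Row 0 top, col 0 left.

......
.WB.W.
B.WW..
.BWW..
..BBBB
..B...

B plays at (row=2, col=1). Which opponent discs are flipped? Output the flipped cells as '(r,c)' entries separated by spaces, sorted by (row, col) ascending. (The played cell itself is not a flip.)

Answer: (3,2)

Derivation:
Dir NW: first cell '.' (not opp) -> no flip
Dir N: opp run (1,1), next='.' -> no flip
Dir NE: first cell 'B' (not opp) -> no flip
Dir W: first cell 'B' (not opp) -> no flip
Dir E: opp run (2,2) (2,3), next='.' -> no flip
Dir SW: first cell '.' (not opp) -> no flip
Dir S: first cell 'B' (not opp) -> no flip
Dir SE: opp run (3,2) capped by B -> flip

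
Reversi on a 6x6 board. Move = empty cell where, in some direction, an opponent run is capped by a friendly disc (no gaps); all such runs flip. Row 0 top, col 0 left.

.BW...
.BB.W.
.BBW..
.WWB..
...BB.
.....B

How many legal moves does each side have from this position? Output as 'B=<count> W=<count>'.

Answer: B=8 W=7

Derivation:
-- B to move --
(0,3): flips 1 -> legal
(0,4): no bracket -> illegal
(0,5): no bracket -> illegal
(1,3): flips 1 -> legal
(1,5): no bracket -> illegal
(2,0): no bracket -> illegal
(2,4): flips 1 -> legal
(2,5): no bracket -> illegal
(3,0): flips 2 -> legal
(3,4): flips 1 -> legal
(4,0): flips 1 -> legal
(4,1): flips 1 -> legal
(4,2): flips 1 -> legal
B mobility = 8
-- W to move --
(0,0): flips 1 -> legal
(0,3): no bracket -> illegal
(1,0): flips 1 -> legal
(1,3): flips 1 -> legal
(2,0): flips 3 -> legal
(2,4): no bracket -> illegal
(3,0): no bracket -> illegal
(3,4): flips 1 -> legal
(3,5): no bracket -> illegal
(4,2): no bracket -> illegal
(4,5): no bracket -> illegal
(5,2): no bracket -> illegal
(5,3): flips 2 -> legal
(5,4): flips 1 -> legal
W mobility = 7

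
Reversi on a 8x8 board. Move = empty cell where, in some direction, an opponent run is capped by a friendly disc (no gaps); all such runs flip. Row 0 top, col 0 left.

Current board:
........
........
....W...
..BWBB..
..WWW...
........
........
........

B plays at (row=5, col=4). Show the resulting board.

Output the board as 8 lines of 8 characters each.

Answer: ........
........
....W...
..BWBB..
..WBB...
....B...
........
........

Derivation:
Place B at (5,4); scan 8 dirs for brackets.
Dir NW: opp run (4,3) capped by B -> flip
Dir N: opp run (4,4) capped by B -> flip
Dir NE: first cell '.' (not opp) -> no flip
Dir W: first cell '.' (not opp) -> no flip
Dir E: first cell '.' (not opp) -> no flip
Dir SW: first cell '.' (not opp) -> no flip
Dir S: first cell '.' (not opp) -> no flip
Dir SE: first cell '.' (not opp) -> no flip
All flips: (4,3) (4,4)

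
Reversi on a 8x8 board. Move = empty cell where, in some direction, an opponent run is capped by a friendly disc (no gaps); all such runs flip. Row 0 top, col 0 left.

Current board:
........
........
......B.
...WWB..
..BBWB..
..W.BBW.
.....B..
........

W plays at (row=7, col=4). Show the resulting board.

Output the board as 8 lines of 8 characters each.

Place W at (7,4); scan 8 dirs for brackets.
Dir NW: first cell '.' (not opp) -> no flip
Dir N: first cell '.' (not opp) -> no flip
Dir NE: opp run (6,5) capped by W -> flip
Dir W: first cell '.' (not opp) -> no flip
Dir E: first cell '.' (not opp) -> no flip
Dir SW: edge -> no flip
Dir S: edge -> no flip
Dir SE: edge -> no flip
All flips: (6,5)

Answer: ........
........
......B.
...WWB..
..BBWB..
..W.BBW.
.....W..
....W...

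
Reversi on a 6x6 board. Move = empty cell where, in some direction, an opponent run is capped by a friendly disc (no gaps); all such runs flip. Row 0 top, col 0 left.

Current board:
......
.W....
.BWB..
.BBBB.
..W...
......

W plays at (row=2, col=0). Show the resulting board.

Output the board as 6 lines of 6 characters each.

Answer: ......
.W....
WWWB..
.WBBB.
..W...
......

Derivation:
Place W at (2,0); scan 8 dirs for brackets.
Dir NW: edge -> no flip
Dir N: first cell '.' (not opp) -> no flip
Dir NE: first cell 'W' (not opp) -> no flip
Dir W: edge -> no flip
Dir E: opp run (2,1) capped by W -> flip
Dir SW: edge -> no flip
Dir S: first cell '.' (not opp) -> no flip
Dir SE: opp run (3,1) capped by W -> flip
All flips: (2,1) (3,1)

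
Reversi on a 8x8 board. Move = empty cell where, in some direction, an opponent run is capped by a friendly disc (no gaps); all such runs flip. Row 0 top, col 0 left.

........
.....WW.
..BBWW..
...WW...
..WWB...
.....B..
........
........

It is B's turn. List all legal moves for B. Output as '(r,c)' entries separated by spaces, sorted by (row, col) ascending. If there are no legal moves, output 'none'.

Answer: (1,4) (2,6) (4,1) (4,5) (5,3)

Derivation:
(0,4): no bracket -> illegal
(0,5): no bracket -> illegal
(0,6): no bracket -> illegal
(0,7): no bracket -> illegal
(1,3): no bracket -> illegal
(1,4): flips 2 -> legal
(1,7): no bracket -> illegal
(2,6): flips 2 -> legal
(2,7): no bracket -> illegal
(3,1): no bracket -> illegal
(3,2): no bracket -> illegal
(3,5): no bracket -> illegal
(3,6): no bracket -> illegal
(4,1): flips 2 -> legal
(4,5): flips 1 -> legal
(5,1): no bracket -> illegal
(5,2): no bracket -> illegal
(5,3): flips 2 -> legal
(5,4): no bracket -> illegal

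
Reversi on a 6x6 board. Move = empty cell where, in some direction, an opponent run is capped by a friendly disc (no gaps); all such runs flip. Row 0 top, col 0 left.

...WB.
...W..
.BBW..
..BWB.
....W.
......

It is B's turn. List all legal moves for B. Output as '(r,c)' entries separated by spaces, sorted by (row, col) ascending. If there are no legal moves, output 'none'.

(0,2): flips 1 -> legal
(1,2): flips 1 -> legal
(1,4): flips 1 -> legal
(2,4): flips 1 -> legal
(3,5): no bracket -> illegal
(4,2): no bracket -> illegal
(4,3): no bracket -> illegal
(4,5): no bracket -> illegal
(5,3): no bracket -> illegal
(5,4): flips 1 -> legal
(5,5): flips 2 -> legal

Answer: (0,2) (1,2) (1,4) (2,4) (5,4) (5,5)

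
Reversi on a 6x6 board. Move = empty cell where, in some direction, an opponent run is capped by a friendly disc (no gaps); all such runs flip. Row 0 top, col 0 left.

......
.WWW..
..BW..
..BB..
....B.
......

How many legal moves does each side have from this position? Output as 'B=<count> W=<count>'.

Answer: B=6 W=6

Derivation:
-- B to move --
(0,0): flips 1 -> legal
(0,1): no bracket -> illegal
(0,2): flips 1 -> legal
(0,3): flips 2 -> legal
(0,4): flips 1 -> legal
(1,0): no bracket -> illegal
(1,4): flips 1 -> legal
(2,0): no bracket -> illegal
(2,1): no bracket -> illegal
(2,4): flips 1 -> legal
(3,4): no bracket -> illegal
B mobility = 6
-- W to move --
(2,1): flips 1 -> legal
(2,4): no bracket -> illegal
(3,1): flips 1 -> legal
(3,4): no bracket -> illegal
(3,5): no bracket -> illegal
(4,1): flips 1 -> legal
(4,2): flips 2 -> legal
(4,3): flips 1 -> legal
(4,5): no bracket -> illegal
(5,3): no bracket -> illegal
(5,4): no bracket -> illegal
(5,5): flips 3 -> legal
W mobility = 6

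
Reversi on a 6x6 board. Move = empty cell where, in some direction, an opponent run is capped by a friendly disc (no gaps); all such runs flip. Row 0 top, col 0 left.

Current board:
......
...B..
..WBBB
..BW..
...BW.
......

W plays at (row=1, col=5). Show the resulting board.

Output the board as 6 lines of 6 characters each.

Answer: ......
...B.W
..WBWB
..BW..
...BW.
......

Derivation:
Place W at (1,5); scan 8 dirs for brackets.
Dir NW: first cell '.' (not opp) -> no flip
Dir N: first cell '.' (not opp) -> no flip
Dir NE: edge -> no flip
Dir W: first cell '.' (not opp) -> no flip
Dir E: edge -> no flip
Dir SW: opp run (2,4) capped by W -> flip
Dir S: opp run (2,5), next='.' -> no flip
Dir SE: edge -> no flip
All flips: (2,4)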